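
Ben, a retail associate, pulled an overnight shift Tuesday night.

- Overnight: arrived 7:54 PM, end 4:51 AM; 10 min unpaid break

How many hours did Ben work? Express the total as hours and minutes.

Overnight: 7:54 PM → midnight = 4 h 6 min; midnight → 4:51 AM = 4 h 51 min; span 8 h 57 min; less 10 min break → 8 h 47 min

8 h 47 min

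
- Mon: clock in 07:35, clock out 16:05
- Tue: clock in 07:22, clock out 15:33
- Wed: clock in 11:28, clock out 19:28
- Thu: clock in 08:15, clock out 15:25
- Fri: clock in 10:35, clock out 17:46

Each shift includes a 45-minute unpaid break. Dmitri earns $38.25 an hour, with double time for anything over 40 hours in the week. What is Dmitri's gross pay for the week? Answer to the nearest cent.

$1349.59

Mon: 07:35–16:05 = 8 h 30 min; less 45 min break → 7 h 45 min
Tue: 07:22–15:33 = 8 h 11 min; less 45 min break → 7 h 26 min
Wed: 11:28–19:28 = 8 h 0 min; less 45 min break → 7 h 15 min
Thu: 08:15–15:25 = 7 h 10 min; less 45 min break → 6 h 25 min
Fri: 10:35–17:46 = 7 h 11 min; less 45 min break → 6 h 26 min
Total worked: 35 h 17 min = 2117 min.
Regular 35 h 17 min = 2117 min at $38.25/h; overtime 0 h 0 min = 0 min at $76.50/h.
Pay = (2117 × $38.25 + 0 × $76.50) ÷ 60 = $1349.59.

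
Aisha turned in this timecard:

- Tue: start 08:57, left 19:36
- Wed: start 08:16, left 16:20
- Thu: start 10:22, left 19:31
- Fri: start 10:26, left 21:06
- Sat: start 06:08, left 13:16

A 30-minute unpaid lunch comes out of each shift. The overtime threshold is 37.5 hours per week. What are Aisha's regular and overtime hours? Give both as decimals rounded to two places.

Tue: 08:57–19:36 = 10 h 39 min; less 30 min break → 10 h 9 min
Wed: 08:16–16:20 = 8 h 4 min; less 30 min break → 7 h 34 min
Thu: 10:22–19:31 = 9 h 9 min; less 30 min break → 8 h 39 min
Fri: 10:26–21:06 = 10 h 40 min; less 30 min break → 10 h 10 min
Sat: 06:08–13:16 = 7 h 8 min; less 30 min break → 6 h 38 min
Total worked: 43 h 10 min = 43.17 h.
Threshold 37.5 h → overtime 5 h 40 min, regular 37 h 30 min.

Regular 37.50 hours, overtime 5.67 hours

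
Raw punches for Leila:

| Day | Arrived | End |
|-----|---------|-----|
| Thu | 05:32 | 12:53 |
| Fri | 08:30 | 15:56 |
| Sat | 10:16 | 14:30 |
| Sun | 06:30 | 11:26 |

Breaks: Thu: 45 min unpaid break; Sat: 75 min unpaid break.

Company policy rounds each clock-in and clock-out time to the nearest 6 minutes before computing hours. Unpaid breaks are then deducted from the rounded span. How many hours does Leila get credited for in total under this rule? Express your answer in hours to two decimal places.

Thu: in 05:32→05:30, out 12:53→12:54; 7 h 24 min − 45 min = 6 h 39 min
Fri: in 08:30→08:30, out 15:56→15:54; 7 h 24 min
Sat: in 10:16→10:18, out 14:30→14:30; 4 h 12 min − 75 min = 2 h 57 min
Sun: in 06:30→06:30, out 11:26→11:24; 4 h 54 min
Total credited: 21 h 54 min.

21.90 hours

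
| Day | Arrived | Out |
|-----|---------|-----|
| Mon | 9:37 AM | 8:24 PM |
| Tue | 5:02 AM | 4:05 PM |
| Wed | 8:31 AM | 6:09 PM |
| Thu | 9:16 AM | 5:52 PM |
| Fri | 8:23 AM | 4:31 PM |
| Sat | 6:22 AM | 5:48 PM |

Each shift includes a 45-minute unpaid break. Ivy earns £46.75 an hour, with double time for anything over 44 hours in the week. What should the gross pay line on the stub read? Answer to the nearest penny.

Mon: 9:37 AM–8:24 PM = 10 h 47 min; less 45 min break → 10 h 2 min
Tue: 5:02 AM–4:05 PM = 11 h 3 min; less 45 min break → 10 h 18 min
Wed: 8:31 AM–6:09 PM = 9 h 38 min; less 45 min break → 8 h 53 min
Thu: 9:16 AM–5:52 PM = 8 h 36 min; less 45 min break → 7 h 51 min
Fri: 8:23 AM–4:31 PM = 8 h 8 min; less 45 min break → 7 h 23 min
Sat: 6:22 AM–5:48 PM = 11 h 26 min; less 45 min break → 10 h 41 min
Total worked: 55 h 8 min = 3308 min.
Regular 44 h 0 min = 2640 min at £46.75/h; overtime 11 h 8 min = 668 min at £93.50/h.
Pay = (2640 × £46.75 + 668 × £93.50) ÷ 60 = £3097.97.

£3097.97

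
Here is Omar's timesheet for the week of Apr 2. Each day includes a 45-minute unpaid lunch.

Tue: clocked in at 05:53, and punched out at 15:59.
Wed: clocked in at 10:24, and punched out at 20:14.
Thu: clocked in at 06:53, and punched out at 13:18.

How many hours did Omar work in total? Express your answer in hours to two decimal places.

Tue: 05:53–15:59 = 10 h 6 min; less 45 min break → 9 h 21 min
Wed: 10:24–20:14 = 9 h 50 min; less 45 min break → 9 h 5 min
Thu: 06:53–13:18 = 6 h 25 min; less 45 min break → 5 h 40 min
Total: 9 h 21 min + 9 h 5 min + 5 h 40 min = 24 h 6 min.

24.10 hours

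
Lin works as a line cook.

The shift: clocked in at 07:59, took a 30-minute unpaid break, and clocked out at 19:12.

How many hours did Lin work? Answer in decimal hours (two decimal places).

The shift: 07:59–19:12 = 11 h 13 min; less 30 min break → 10 h 43 min

10.72 hours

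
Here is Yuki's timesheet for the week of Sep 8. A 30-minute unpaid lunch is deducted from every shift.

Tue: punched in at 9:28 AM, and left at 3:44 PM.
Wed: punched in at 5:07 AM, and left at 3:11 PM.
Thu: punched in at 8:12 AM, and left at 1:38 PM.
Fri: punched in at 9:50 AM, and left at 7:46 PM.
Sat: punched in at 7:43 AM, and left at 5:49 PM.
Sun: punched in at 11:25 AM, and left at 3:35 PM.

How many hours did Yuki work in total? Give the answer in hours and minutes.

Tue: 9:28 AM–3:44 PM = 6 h 16 min; less 30 min break → 5 h 46 min
Wed: 5:07 AM–3:11 PM = 10 h 4 min; less 30 min break → 9 h 34 min
Thu: 8:12 AM–1:38 PM = 5 h 26 min; less 30 min break → 4 h 56 min
Fri: 9:50 AM–7:46 PM = 9 h 56 min; less 30 min break → 9 h 26 min
Sat: 7:43 AM–5:49 PM = 10 h 6 min; less 30 min break → 9 h 36 min
Sun: 11:25 AM–3:35 PM = 4 h 10 min; less 30 min break → 3 h 40 min
Total: 5 h 46 min + 9 h 34 min + 4 h 56 min + 9 h 26 min + 9 h 36 min + 3 h 40 min = 42 h 58 min.

42 h 58 min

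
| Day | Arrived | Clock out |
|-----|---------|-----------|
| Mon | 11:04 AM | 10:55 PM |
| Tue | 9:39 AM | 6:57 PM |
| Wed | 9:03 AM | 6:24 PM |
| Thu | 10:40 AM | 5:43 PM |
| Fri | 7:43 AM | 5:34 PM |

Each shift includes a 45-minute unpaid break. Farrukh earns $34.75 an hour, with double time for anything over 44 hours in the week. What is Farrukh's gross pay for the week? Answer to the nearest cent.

$1516.84

Mon: 11:04 AM–10:55 PM = 11 h 51 min; less 45 min break → 11 h 6 min
Tue: 9:39 AM–6:57 PM = 9 h 18 min; less 45 min break → 8 h 33 min
Wed: 9:03 AM–6:24 PM = 9 h 21 min; less 45 min break → 8 h 36 min
Thu: 10:40 AM–5:43 PM = 7 h 3 min; less 45 min break → 6 h 18 min
Fri: 7:43 AM–5:34 PM = 9 h 51 min; less 45 min break → 9 h 6 min
Total worked: 43 h 39 min = 2619 min.
Regular 43 h 39 min = 2619 min at $34.75/h; overtime 0 h 0 min = 0 min at $69.50/h.
Pay = (2619 × $34.75 + 0 × $69.50) ÷ 60 = $1516.84.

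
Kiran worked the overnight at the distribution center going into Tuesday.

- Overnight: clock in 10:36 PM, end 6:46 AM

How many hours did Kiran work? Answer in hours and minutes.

8 h 10 min

Overnight: 10:36 PM → midnight = 1 h 24 min; midnight → 6:46 AM = 6 h 46 min; span 8 h 10 min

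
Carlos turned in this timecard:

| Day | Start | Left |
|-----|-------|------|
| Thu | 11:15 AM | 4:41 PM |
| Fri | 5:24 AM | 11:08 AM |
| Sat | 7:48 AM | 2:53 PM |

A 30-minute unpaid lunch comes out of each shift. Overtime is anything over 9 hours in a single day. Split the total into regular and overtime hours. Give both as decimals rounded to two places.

Thu: 11:15 AM–4:41 PM = 5 h 26 min; less 30 min break → 4 h 56 min
Fri: 5:24 AM–11:08 AM = 5 h 44 min; less 30 min break → 5 h 14 min
Sat: 7:48 AM–2:53 PM = 7 h 5 min; less 30 min break → 6 h 35 min
Thu reg 4 h 56 min / OT 0 h 0 min; Fri reg 5 h 14 min / OT 0 h 0 min; Sat reg 6 h 35 min / OT 0 h 0 min.
Totals: regular 16 h 45 min, overtime 0 h 0 min.

Regular 16.75 hours, overtime 0.00 hours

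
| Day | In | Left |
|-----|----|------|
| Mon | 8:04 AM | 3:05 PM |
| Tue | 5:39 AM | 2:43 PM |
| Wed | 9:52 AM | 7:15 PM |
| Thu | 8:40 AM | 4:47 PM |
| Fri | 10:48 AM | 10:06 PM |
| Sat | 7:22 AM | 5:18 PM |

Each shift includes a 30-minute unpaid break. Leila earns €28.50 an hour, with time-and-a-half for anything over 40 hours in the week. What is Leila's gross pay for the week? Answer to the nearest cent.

Mon: 8:04 AM–3:05 PM = 7 h 1 min; less 30 min break → 6 h 31 min
Tue: 5:39 AM–2:43 PM = 9 h 4 min; less 30 min break → 8 h 34 min
Wed: 9:52 AM–7:15 PM = 9 h 23 min; less 30 min break → 8 h 53 min
Thu: 8:40 AM–4:47 PM = 8 h 7 min; less 30 min break → 7 h 37 min
Fri: 10:48 AM–10:06 PM = 11 h 18 min; less 30 min break → 10 h 48 min
Sat: 7:22 AM–5:18 PM = 9 h 56 min; less 30 min break → 9 h 26 min
Total worked: 51 h 49 min = 3109 min.
Regular 40 h 0 min = 2400 min at €28.50/h; overtime 11 h 49 min = 709 min at €42.75/h.
Pay = (2400 × €28.50 + 709 × €42.75) ÷ 60 = €1645.16.

€1645.16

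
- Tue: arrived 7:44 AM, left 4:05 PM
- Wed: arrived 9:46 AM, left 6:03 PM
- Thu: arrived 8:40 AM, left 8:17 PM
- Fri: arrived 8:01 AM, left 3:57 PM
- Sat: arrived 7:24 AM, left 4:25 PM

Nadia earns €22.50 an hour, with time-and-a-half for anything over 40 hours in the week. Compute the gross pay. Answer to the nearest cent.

Tue: 7:44 AM–4:05 PM = 8 h 21 min
Wed: 9:46 AM–6:03 PM = 8 h 17 min
Thu: 8:40 AM–8:17 PM = 11 h 37 min
Fri: 8:01 AM–3:57 PM = 7 h 56 min
Sat: 7:24 AM–4:25 PM = 9 h 1 min
Total worked: 45 h 12 min = 2712 min.
Regular 40 h 0 min = 2400 min at €22.50/h; overtime 5 h 12 min = 312 min at €33.75/h.
Pay = (2400 × €22.50 + 312 × €33.75) ÷ 60 = €1075.50.

€1075.50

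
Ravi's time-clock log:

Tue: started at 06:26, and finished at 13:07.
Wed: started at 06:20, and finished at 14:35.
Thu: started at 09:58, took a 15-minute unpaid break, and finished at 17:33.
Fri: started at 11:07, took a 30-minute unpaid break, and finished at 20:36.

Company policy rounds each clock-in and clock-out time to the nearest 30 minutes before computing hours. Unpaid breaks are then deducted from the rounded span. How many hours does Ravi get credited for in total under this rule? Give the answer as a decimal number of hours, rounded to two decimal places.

30.75 hours

Tue: in 06:26→06:30, out 13:07→13:00; 6 h 30 min
Wed: in 06:20→06:30, out 14:35→14:30; 8 h 0 min
Thu: in 09:58→10:00, out 17:33→17:30; 7 h 30 min − 15 min = 7 h 15 min
Fri: in 11:07→11:00, out 20:36→20:30; 9 h 30 min − 30 min = 9 h 0 min
Total credited: 30 h 45 min.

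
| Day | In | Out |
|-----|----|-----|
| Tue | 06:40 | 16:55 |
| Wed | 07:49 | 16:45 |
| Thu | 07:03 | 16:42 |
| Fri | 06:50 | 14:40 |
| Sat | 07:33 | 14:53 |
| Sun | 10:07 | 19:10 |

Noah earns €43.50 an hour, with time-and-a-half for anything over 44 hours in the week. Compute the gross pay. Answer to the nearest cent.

€2504.51

Tue: 06:40–16:55 = 10 h 15 min
Wed: 07:49–16:45 = 8 h 56 min
Thu: 07:03–16:42 = 9 h 39 min
Fri: 06:50–14:40 = 7 h 50 min
Sat: 07:33–14:53 = 7 h 20 min
Sun: 10:07–19:10 = 9 h 3 min
Total worked: 53 h 3 min = 3183 min.
Regular 44 h 0 min = 2640 min at €43.50/h; overtime 9 h 3 min = 543 min at €65.25/h.
Pay = (2640 × €43.50 + 543 × €65.25) ÷ 60 = €2504.51.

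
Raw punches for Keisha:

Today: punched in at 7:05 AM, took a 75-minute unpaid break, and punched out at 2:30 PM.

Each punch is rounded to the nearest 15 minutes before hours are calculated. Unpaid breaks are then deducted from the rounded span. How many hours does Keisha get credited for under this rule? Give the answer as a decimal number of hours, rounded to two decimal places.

6.25 hours

Today: in 7:05 AM→7:00 AM, out 2:30 PM→2:30 PM; 7 h 30 min − 75 min = 6 h 15 min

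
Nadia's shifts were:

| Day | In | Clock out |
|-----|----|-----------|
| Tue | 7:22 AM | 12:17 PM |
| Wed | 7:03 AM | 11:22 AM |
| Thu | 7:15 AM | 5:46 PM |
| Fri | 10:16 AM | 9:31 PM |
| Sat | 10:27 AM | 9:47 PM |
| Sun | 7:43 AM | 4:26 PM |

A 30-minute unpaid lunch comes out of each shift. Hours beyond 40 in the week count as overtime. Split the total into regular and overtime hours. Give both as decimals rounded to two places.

Regular 40.00 hours, overtime 8.05 hours

Tue: 7:22 AM–12:17 PM = 4 h 55 min; less 30 min break → 4 h 25 min
Wed: 7:03 AM–11:22 AM = 4 h 19 min; less 30 min break → 3 h 49 min
Thu: 7:15 AM–5:46 PM = 10 h 31 min; less 30 min break → 10 h 1 min
Fri: 10:16 AM–9:31 PM = 11 h 15 min; less 30 min break → 10 h 45 min
Sat: 10:27 AM–9:47 PM = 11 h 20 min; less 30 min break → 10 h 50 min
Sun: 7:43 AM–4:26 PM = 8 h 43 min; less 30 min break → 8 h 13 min
Total worked: 48 h 3 min = 48.05 h.
Threshold 40 h → overtime 8 h 3 min, regular 40 h 0 min.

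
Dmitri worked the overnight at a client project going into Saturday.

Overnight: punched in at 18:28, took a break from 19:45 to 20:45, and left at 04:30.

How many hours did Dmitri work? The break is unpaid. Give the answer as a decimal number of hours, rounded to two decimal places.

9.03 hours

Overnight: 18:28 → midnight = 5 h 32 min; midnight → 04:30 = 4 h 30 min; span 10 h 2 min; less 60 min break → 9 h 2 min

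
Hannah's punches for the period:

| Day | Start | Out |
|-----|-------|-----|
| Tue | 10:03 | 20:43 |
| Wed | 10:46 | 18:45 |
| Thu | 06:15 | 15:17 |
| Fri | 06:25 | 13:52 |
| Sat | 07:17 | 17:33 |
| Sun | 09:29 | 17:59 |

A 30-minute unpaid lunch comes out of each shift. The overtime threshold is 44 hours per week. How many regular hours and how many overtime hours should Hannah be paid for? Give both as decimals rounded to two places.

Regular 44.00 hours, overtime 6.90 hours

Tue: 10:03–20:43 = 10 h 40 min; less 30 min break → 10 h 10 min
Wed: 10:46–18:45 = 7 h 59 min; less 30 min break → 7 h 29 min
Thu: 06:15–15:17 = 9 h 2 min; less 30 min break → 8 h 32 min
Fri: 06:25–13:52 = 7 h 27 min; less 30 min break → 6 h 57 min
Sat: 07:17–17:33 = 10 h 16 min; less 30 min break → 9 h 46 min
Sun: 09:29–17:59 = 8 h 30 min; less 30 min break → 8 h 0 min
Total worked: 50 h 54 min = 50.90 h.
Threshold 44 h → overtime 6 h 54 min, regular 44 h 0 min.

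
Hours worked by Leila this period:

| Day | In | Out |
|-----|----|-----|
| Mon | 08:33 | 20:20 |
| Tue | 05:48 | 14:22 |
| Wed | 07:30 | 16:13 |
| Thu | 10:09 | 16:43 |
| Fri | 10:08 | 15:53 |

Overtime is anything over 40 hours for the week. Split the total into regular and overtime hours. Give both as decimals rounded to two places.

Mon: 08:33–20:20 = 11 h 47 min
Tue: 05:48–14:22 = 8 h 34 min
Wed: 07:30–16:13 = 8 h 43 min
Thu: 10:09–16:43 = 6 h 34 min
Fri: 10:08–15:53 = 5 h 45 min
Total worked: 41 h 23 min = 41.38 h.
Threshold 40 h → overtime 1 h 23 min, regular 40 h 0 min.

Regular 40.00 hours, overtime 1.38 hours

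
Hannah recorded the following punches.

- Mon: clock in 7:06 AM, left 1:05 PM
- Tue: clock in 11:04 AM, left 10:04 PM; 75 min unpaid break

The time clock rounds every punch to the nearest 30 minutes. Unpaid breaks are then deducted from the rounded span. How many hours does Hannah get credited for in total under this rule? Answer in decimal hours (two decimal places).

15.75 hours

Mon: in 7:06 AM→7:00 AM, out 1:05 PM→1:00 PM; 6 h 0 min
Tue: in 11:04 AM→11:00 AM, out 10:04 PM→10:00 PM; 11 h 0 min − 75 min = 9 h 45 min
Total credited: 15 h 45 min.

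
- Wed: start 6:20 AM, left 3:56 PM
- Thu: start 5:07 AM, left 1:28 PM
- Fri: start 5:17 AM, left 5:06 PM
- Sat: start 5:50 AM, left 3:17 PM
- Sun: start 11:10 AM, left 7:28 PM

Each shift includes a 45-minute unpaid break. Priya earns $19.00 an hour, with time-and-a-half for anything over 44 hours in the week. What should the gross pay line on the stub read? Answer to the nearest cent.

Wed: 6:20 AM–3:56 PM = 9 h 36 min; less 45 min break → 8 h 51 min
Thu: 5:07 AM–1:28 PM = 8 h 21 min; less 45 min break → 7 h 36 min
Fri: 5:17 AM–5:06 PM = 11 h 49 min; less 45 min break → 11 h 4 min
Sat: 5:50 AM–3:17 PM = 9 h 27 min; less 45 min break → 8 h 42 min
Sun: 11:10 AM–7:28 PM = 8 h 18 min; less 45 min break → 7 h 33 min
Total worked: 43 h 46 min = 2626 min.
Regular 43 h 46 min = 2626 min at $19.00/h; overtime 0 h 0 min = 0 min at $28.50/h.
Pay = (2626 × $19.00 + 0 × $28.50) ÷ 60 = $831.57.

$831.57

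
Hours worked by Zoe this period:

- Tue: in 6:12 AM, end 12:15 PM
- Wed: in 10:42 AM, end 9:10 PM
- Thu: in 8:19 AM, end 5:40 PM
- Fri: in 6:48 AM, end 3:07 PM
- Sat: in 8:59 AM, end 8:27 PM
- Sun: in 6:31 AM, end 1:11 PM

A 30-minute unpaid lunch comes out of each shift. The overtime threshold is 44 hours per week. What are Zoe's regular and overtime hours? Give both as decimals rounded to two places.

Tue: 6:12 AM–12:15 PM = 6 h 3 min; less 30 min break → 5 h 33 min
Wed: 10:42 AM–9:10 PM = 10 h 28 min; less 30 min break → 9 h 58 min
Thu: 8:19 AM–5:40 PM = 9 h 21 min; less 30 min break → 8 h 51 min
Fri: 6:48 AM–3:07 PM = 8 h 19 min; less 30 min break → 7 h 49 min
Sat: 8:59 AM–8:27 PM = 11 h 28 min; less 30 min break → 10 h 58 min
Sun: 6:31 AM–1:11 PM = 6 h 40 min; less 30 min break → 6 h 10 min
Total worked: 49 h 19 min = 49.32 h.
Threshold 44 h → overtime 5 h 19 min, regular 44 h 0 min.

Regular 44.00 hours, overtime 5.32 hours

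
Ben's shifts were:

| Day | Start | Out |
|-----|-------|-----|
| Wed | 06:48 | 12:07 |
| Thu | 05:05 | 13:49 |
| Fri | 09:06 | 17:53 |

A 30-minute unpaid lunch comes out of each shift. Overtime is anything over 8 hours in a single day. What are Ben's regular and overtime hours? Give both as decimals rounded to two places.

Wed: 06:48–12:07 = 5 h 19 min; less 30 min break → 4 h 49 min
Thu: 05:05–13:49 = 8 h 44 min; less 30 min break → 8 h 14 min
Fri: 09:06–17:53 = 8 h 47 min; less 30 min break → 8 h 17 min
Wed reg 4 h 49 min / OT 0 h 0 min; Thu reg 8 h 0 min / OT 0 h 14 min; Fri reg 8 h 0 min / OT 0 h 17 min.
Totals: regular 20 h 49 min, overtime 0 h 31 min.

Regular 20.82 hours, overtime 0.52 hours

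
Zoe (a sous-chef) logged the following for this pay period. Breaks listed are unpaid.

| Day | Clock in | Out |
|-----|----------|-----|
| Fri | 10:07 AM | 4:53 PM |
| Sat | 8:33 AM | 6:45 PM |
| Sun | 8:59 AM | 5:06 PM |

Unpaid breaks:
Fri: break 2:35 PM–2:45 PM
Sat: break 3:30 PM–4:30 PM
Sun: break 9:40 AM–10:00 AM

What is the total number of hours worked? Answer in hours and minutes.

23 h 35 min

Fri: 10:07 AM–4:53 PM = 6 h 46 min; less 10 min break → 6 h 36 min
Sat: 8:33 AM–6:45 PM = 10 h 12 min; less 60 min break → 9 h 12 min
Sun: 8:59 AM–5:06 PM = 8 h 7 min; less 20 min break → 7 h 47 min
Total: 6 h 36 min + 9 h 12 min + 7 h 47 min = 23 h 35 min.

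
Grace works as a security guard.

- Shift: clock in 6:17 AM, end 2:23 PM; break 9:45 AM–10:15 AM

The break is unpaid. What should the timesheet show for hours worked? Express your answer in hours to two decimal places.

7.60 hours

Shift: 6:17 AM–2:23 PM = 8 h 6 min; less 30 min break → 7 h 36 min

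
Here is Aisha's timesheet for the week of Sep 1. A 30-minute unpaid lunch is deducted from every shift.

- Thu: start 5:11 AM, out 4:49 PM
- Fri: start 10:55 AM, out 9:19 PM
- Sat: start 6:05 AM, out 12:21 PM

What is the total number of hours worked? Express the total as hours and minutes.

Thu: 5:11 AM–4:49 PM = 11 h 38 min; less 30 min break → 11 h 8 min
Fri: 10:55 AM–9:19 PM = 10 h 24 min; less 30 min break → 9 h 54 min
Sat: 6:05 AM–12:21 PM = 6 h 16 min; less 30 min break → 5 h 46 min
Total: 11 h 8 min + 9 h 54 min + 5 h 46 min = 26 h 48 min.

26 h 48 min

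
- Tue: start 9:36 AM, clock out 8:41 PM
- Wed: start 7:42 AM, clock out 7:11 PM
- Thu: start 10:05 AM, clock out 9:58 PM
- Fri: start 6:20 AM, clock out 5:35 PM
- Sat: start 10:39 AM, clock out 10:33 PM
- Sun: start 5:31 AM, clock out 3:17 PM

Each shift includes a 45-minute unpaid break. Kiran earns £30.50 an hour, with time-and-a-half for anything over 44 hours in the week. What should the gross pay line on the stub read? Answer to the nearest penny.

£2205.15

Tue: 9:36 AM–8:41 PM = 11 h 5 min; less 45 min break → 10 h 20 min
Wed: 7:42 AM–7:11 PM = 11 h 29 min; less 45 min break → 10 h 44 min
Thu: 10:05 AM–9:58 PM = 11 h 53 min; less 45 min break → 11 h 8 min
Fri: 6:20 AM–5:35 PM = 11 h 15 min; less 45 min break → 10 h 30 min
Sat: 10:39 AM–10:33 PM = 11 h 54 min; less 45 min break → 11 h 9 min
Sun: 5:31 AM–3:17 PM = 9 h 46 min; less 45 min break → 9 h 1 min
Total worked: 62 h 52 min = 3772 min.
Regular 44 h 0 min = 2640 min at £30.50/h; overtime 18 h 52 min = 1132 min at £45.75/h.
Pay = (2640 × £30.50 + 1132 × £45.75) ÷ 60 = £2205.15.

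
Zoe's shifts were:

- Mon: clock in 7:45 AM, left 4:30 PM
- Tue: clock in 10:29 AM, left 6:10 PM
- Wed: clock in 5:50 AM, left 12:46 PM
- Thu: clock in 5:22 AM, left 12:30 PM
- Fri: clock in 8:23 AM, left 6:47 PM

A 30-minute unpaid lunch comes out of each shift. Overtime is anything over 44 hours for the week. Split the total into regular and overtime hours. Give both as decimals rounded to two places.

Mon: 7:45 AM–4:30 PM = 8 h 45 min; less 30 min break → 8 h 15 min
Tue: 10:29 AM–6:10 PM = 7 h 41 min; less 30 min break → 7 h 11 min
Wed: 5:50 AM–12:46 PM = 6 h 56 min; less 30 min break → 6 h 26 min
Thu: 5:22 AM–12:30 PM = 7 h 8 min; less 30 min break → 6 h 38 min
Fri: 8:23 AM–6:47 PM = 10 h 24 min; less 30 min break → 9 h 54 min
Total worked: 38 h 24 min = 38.40 h.
Threshold 44 h → overtime 0 h 0 min, regular 38 h 24 min.

Regular 38.40 hours, overtime 0.00 hours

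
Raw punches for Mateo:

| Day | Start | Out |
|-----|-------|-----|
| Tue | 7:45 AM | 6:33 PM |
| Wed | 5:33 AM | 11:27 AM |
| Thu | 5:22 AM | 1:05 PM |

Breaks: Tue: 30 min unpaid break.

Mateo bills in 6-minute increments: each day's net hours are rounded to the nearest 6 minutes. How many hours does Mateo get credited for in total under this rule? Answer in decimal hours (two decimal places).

Tue: 7:45 AM–6:33 PM = 10 h 48 min − 30 min = 10 h 18 min → rounds to 10 h 18 min
Wed: 5:33 AM–11:27 AM = 5 h 54 min → rounds to 5 h 54 min
Thu: 5:22 AM–1:05 PM = 7 h 43 min → rounds to 7 h 42 min
Total credited: 23 h 54 min.

23.90 hours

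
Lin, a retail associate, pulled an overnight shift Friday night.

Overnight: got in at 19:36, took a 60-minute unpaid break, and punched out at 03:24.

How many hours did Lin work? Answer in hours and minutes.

6 h 48 min

Overnight: 19:36 → midnight = 4 h 24 min; midnight → 03:24 = 3 h 24 min; span 7 h 48 min; less 60 min break → 6 h 48 min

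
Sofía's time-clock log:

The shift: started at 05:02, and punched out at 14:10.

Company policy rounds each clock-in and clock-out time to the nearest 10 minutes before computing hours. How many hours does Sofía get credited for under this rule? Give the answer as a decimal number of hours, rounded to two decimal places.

9.17 hours

The shift: in 05:02→05:00, out 14:10→14:10; 9 h 10 min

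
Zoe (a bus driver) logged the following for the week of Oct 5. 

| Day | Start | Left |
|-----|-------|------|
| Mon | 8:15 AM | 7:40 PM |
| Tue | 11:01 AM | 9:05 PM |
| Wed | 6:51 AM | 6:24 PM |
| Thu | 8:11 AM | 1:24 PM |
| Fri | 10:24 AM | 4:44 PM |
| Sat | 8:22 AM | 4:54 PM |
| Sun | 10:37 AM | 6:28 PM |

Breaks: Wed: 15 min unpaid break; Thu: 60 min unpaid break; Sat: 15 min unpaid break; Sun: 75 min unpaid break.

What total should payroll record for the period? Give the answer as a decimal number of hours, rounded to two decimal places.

Mon: 8:15 AM–7:40 PM = 11 h 25 min
Tue: 11:01 AM–9:05 PM = 10 h 4 min
Wed: 6:51 AM–6:24 PM = 11 h 33 min; less 15 min break → 11 h 18 min
Thu: 8:11 AM–1:24 PM = 5 h 13 min; less 60 min break → 4 h 13 min
Fri: 10:24 AM–4:44 PM = 6 h 20 min
Sat: 8:22 AM–4:54 PM = 8 h 32 min; less 15 min break → 8 h 17 min
Sun: 10:37 AM–6:28 PM = 7 h 51 min; less 75 min break → 6 h 36 min
Total: 11 h 25 min + 10 h 4 min + 11 h 18 min + 4 h 13 min + 6 h 20 min + 8 h 17 min + 6 h 36 min = 58 h 13 min.

58.22 hours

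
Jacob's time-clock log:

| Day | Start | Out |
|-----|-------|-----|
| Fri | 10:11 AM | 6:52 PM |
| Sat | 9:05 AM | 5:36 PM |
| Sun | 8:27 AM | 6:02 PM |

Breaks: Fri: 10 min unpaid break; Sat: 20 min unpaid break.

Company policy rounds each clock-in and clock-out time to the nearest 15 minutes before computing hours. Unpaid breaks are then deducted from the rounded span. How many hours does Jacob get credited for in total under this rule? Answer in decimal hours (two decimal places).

Fri: in 10:11 AM→10:15 AM, out 6:52 PM→6:45 PM; 8 h 30 min − 10 min = 8 h 20 min
Sat: in 9:05 AM→9:00 AM, out 5:36 PM→5:30 PM; 8 h 30 min − 20 min = 8 h 10 min
Sun: in 8:27 AM→8:30 AM, out 6:02 PM→6:00 PM; 9 h 30 min
Total credited: 26 h 0 min.

26.00 hours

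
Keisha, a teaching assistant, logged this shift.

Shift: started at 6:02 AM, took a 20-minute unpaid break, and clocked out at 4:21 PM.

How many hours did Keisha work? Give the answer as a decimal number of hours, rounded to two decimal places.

9.98 hours

Shift: 6:02 AM–4:21 PM = 10 h 19 min; less 20 min break → 9 h 59 min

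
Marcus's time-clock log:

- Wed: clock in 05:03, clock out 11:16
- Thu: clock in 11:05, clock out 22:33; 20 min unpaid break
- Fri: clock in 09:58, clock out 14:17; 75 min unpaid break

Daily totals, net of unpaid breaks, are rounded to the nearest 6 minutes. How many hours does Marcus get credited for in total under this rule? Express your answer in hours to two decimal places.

20.40 hours

Wed: 05:03–11:16 = 6 h 13 min → rounds to 6 h 12 min
Thu: 11:05–22:33 = 11 h 28 min − 20 min = 11 h 8 min → rounds to 11 h 6 min
Fri: 09:58–14:17 = 4 h 19 min − 75 min = 3 h 4 min → rounds to 3 h 6 min
Total credited: 20 h 24 min.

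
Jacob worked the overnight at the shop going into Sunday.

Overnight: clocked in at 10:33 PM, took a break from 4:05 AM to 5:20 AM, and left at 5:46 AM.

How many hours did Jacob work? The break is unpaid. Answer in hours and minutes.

5 h 58 min

Overnight: 10:33 PM → midnight = 1 h 27 min; midnight → 5:46 AM = 5 h 46 min; span 7 h 13 min; less 75 min break → 5 h 58 min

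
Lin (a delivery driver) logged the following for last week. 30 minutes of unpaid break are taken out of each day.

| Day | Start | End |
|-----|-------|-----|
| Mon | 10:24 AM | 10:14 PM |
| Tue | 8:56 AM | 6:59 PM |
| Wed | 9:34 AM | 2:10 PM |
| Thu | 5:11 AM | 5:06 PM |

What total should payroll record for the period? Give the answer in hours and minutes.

Mon: 10:24 AM–10:14 PM = 11 h 50 min; less 30 min break → 11 h 20 min
Tue: 8:56 AM–6:59 PM = 10 h 3 min; less 30 min break → 9 h 33 min
Wed: 9:34 AM–2:10 PM = 4 h 36 min; less 30 min break → 4 h 6 min
Thu: 5:11 AM–5:06 PM = 11 h 55 min; less 30 min break → 11 h 25 min
Total: 11 h 20 min + 9 h 33 min + 4 h 6 min + 11 h 25 min = 36 h 24 min.

36 h 24 min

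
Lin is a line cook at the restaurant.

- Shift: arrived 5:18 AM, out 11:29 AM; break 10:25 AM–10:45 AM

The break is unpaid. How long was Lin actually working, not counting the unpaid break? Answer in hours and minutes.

5 h 51 min

Shift: 5:18 AM–11:29 AM = 6 h 11 min; less 20 min break → 5 h 51 min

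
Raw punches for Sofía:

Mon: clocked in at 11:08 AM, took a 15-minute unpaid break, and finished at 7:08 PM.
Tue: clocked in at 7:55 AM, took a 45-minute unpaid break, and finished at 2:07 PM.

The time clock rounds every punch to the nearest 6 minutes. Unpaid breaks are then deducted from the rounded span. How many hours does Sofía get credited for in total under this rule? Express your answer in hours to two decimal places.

13.20 hours

Mon: in 11:08 AM→11:06 AM, out 7:08 PM→7:06 PM; 8 h 0 min − 15 min = 7 h 45 min
Tue: in 7:55 AM→7:54 AM, out 2:07 PM→2:06 PM; 6 h 12 min − 45 min = 5 h 27 min
Total credited: 13 h 12 min.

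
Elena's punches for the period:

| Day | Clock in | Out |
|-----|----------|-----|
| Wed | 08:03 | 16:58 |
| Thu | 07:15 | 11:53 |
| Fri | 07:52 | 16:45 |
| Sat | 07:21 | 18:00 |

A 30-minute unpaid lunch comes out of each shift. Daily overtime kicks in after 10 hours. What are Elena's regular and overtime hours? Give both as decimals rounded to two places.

Regular 30.93 hours, overtime 0.15 hours

Wed: 08:03–16:58 = 8 h 55 min; less 30 min break → 8 h 25 min
Thu: 07:15–11:53 = 4 h 38 min; less 30 min break → 4 h 8 min
Fri: 07:52–16:45 = 8 h 53 min; less 30 min break → 8 h 23 min
Sat: 07:21–18:00 = 10 h 39 min; less 30 min break → 10 h 9 min
Wed reg 8 h 25 min / OT 0 h 0 min; Thu reg 4 h 8 min / OT 0 h 0 min; Fri reg 8 h 23 min / OT 0 h 0 min; Sat reg 10 h 0 min / OT 0 h 9 min.
Totals: regular 30 h 56 min, overtime 0 h 9 min.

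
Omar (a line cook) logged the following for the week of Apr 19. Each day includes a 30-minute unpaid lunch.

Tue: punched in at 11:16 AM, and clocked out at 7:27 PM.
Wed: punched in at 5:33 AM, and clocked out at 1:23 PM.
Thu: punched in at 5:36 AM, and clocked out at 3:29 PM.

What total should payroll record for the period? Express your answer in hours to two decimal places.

24.40 hours

Tue: 11:16 AM–7:27 PM = 8 h 11 min; less 30 min break → 7 h 41 min
Wed: 5:33 AM–1:23 PM = 7 h 50 min; less 30 min break → 7 h 20 min
Thu: 5:36 AM–3:29 PM = 9 h 53 min; less 30 min break → 9 h 23 min
Total: 7 h 41 min + 7 h 20 min + 9 h 23 min = 24 h 24 min.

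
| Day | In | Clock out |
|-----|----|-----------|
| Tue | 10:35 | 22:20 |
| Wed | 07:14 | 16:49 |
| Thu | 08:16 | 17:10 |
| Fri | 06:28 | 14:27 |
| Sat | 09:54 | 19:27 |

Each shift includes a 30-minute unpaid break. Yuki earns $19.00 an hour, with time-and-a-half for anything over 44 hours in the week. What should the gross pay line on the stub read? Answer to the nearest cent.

Tue: 10:35–22:20 = 11 h 45 min; less 30 min break → 11 h 15 min
Wed: 07:14–16:49 = 9 h 35 min; less 30 min break → 9 h 5 min
Thu: 08:16–17:10 = 8 h 54 min; less 30 min break → 8 h 24 min
Fri: 06:28–14:27 = 7 h 59 min; less 30 min break → 7 h 29 min
Sat: 09:54–19:27 = 9 h 33 min; less 30 min break → 9 h 3 min
Total worked: 45 h 16 min = 2716 min.
Regular 44 h 0 min = 2640 min at $19.00/h; overtime 1 h 16 min = 76 min at $28.50/h.
Pay = (2640 × $19.00 + 76 × $28.50) ÷ 60 = $872.10.

$872.10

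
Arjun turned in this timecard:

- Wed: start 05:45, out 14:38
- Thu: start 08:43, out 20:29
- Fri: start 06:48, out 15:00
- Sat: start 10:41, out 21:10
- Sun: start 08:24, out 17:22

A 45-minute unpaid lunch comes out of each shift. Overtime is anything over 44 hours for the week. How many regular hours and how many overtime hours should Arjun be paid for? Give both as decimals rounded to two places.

Wed: 05:45–14:38 = 8 h 53 min; less 45 min break → 8 h 8 min
Thu: 08:43–20:29 = 11 h 46 min; less 45 min break → 11 h 1 min
Fri: 06:48–15:00 = 8 h 12 min; less 45 min break → 7 h 27 min
Sat: 10:41–21:10 = 10 h 29 min; less 45 min break → 9 h 44 min
Sun: 08:24–17:22 = 8 h 58 min; less 45 min break → 8 h 13 min
Total worked: 44 h 33 min = 44.55 h.
Threshold 44 h → overtime 0 h 33 min, regular 44 h 0 min.

Regular 44.00 hours, overtime 0.55 hours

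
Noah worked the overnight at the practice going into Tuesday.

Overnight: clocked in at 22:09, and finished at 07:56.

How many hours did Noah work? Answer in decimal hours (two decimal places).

Overnight: 22:09 → midnight = 1 h 51 min; midnight → 07:56 = 7 h 56 min; span 9 h 47 min

9.78 hours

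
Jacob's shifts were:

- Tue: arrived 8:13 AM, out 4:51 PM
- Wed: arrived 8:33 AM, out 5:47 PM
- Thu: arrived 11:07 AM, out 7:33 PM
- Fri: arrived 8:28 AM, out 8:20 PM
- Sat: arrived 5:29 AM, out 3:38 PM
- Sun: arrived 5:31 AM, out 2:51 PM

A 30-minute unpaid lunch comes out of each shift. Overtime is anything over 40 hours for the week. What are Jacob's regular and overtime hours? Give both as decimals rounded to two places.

Tue: 8:13 AM–4:51 PM = 8 h 38 min; less 30 min break → 8 h 8 min
Wed: 8:33 AM–5:47 PM = 9 h 14 min; less 30 min break → 8 h 44 min
Thu: 11:07 AM–7:33 PM = 8 h 26 min; less 30 min break → 7 h 56 min
Fri: 8:28 AM–8:20 PM = 11 h 52 min; less 30 min break → 11 h 22 min
Sat: 5:29 AM–3:38 PM = 10 h 9 min; less 30 min break → 9 h 39 min
Sun: 5:31 AM–2:51 PM = 9 h 20 min; less 30 min break → 8 h 50 min
Total worked: 54 h 39 min = 54.65 h.
Threshold 40 h → overtime 14 h 39 min, regular 40 h 0 min.

Regular 40.00 hours, overtime 14.65 hours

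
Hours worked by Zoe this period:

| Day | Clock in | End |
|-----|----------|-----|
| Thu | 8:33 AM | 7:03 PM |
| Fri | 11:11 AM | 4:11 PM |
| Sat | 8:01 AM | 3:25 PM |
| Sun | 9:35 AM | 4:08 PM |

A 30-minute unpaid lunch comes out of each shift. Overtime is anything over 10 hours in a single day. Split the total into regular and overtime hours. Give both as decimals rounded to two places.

Regular 27.45 hours, overtime 0.00 hours

Thu: 8:33 AM–7:03 PM = 10 h 30 min; less 30 min break → 10 h 0 min
Fri: 11:11 AM–4:11 PM = 5 h 0 min; less 30 min break → 4 h 30 min
Sat: 8:01 AM–3:25 PM = 7 h 24 min; less 30 min break → 6 h 54 min
Sun: 9:35 AM–4:08 PM = 6 h 33 min; less 30 min break → 6 h 3 min
Thu reg 10 h 0 min / OT 0 h 0 min; Fri reg 4 h 30 min / OT 0 h 0 min; Sat reg 6 h 54 min / OT 0 h 0 min; Sun reg 6 h 3 min / OT 0 h 0 min.
Totals: regular 27 h 27 min, overtime 0 h 0 min.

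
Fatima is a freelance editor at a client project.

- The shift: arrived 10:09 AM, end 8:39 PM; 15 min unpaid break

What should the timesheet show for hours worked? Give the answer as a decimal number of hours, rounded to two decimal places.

10.25 hours

The shift: 10:09 AM–8:39 PM = 10 h 30 min; less 15 min break → 10 h 15 min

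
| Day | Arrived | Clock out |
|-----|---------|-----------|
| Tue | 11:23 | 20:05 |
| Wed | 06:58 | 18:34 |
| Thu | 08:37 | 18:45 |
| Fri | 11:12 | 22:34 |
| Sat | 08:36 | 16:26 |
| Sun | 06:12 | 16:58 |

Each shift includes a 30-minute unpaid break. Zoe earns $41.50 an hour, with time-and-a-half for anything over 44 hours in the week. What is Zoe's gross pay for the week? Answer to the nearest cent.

Tue: 11:23–20:05 = 8 h 42 min; less 30 min break → 8 h 12 min
Wed: 06:58–18:34 = 11 h 36 min; less 30 min break → 11 h 6 min
Thu: 08:37–18:45 = 10 h 8 min; less 30 min break → 9 h 38 min
Fri: 11:12–22:34 = 11 h 22 min; less 30 min break → 10 h 52 min
Sat: 08:36–16:26 = 7 h 50 min; less 30 min break → 7 h 20 min
Sun: 06:12–16:58 = 10 h 46 min; less 30 min break → 10 h 16 min
Total worked: 57 h 24 min = 3444 min.
Regular 44 h 0 min = 2640 min at $41.50/h; overtime 13 h 24 min = 804 min at $62.25/h.
Pay = (2640 × $41.50 + 804 × $62.25) ÷ 60 = $2660.15.

$2660.15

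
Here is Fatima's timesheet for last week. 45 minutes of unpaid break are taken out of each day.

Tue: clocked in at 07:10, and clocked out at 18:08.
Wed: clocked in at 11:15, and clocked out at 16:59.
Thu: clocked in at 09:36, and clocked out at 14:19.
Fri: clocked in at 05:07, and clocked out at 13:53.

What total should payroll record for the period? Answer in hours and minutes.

27 h 11 min

Tue: 07:10–18:08 = 10 h 58 min; less 45 min break → 10 h 13 min
Wed: 11:15–16:59 = 5 h 44 min; less 45 min break → 4 h 59 min
Thu: 09:36–14:19 = 4 h 43 min; less 45 min break → 3 h 58 min
Fri: 05:07–13:53 = 8 h 46 min; less 45 min break → 8 h 1 min
Total: 10 h 13 min + 4 h 59 min + 3 h 58 min + 8 h 1 min = 27 h 11 min.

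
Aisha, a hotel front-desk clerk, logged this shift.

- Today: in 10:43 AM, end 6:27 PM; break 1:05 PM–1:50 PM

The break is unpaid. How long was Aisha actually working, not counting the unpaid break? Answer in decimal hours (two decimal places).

Today: 10:43 AM–6:27 PM = 7 h 44 min; less 45 min break → 6 h 59 min

6.98 hours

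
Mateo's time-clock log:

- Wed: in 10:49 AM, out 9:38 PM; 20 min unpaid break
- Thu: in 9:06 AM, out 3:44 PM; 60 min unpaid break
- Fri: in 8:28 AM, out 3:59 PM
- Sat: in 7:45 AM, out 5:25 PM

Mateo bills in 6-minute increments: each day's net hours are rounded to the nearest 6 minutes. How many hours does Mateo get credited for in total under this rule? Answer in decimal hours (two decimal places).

Wed: 10:49 AM–9:38 PM = 10 h 49 min − 20 min = 10 h 29 min → rounds to 10 h 30 min
Thu: 9:06 AM–3:44 PM = 6 h 38 min − 60 min = 5 h 38 min → rounds to 5 h 36 min
Fri: 8:28 AM–3:59 PM = 7 h 31 min → rounds to 7 h 30 min
Sat: 7:45 AM–5:25 PM = 9 h 40 min → rounds to 9 h 42 min
Total credited: 33 h 18 min.

33.30 hours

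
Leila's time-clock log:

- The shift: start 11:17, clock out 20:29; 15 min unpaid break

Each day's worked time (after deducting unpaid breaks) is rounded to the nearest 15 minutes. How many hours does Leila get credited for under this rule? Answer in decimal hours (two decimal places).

The shift: 11:17–20:29 = 9 h 12 min − 15 min = 8 h 57 min → rounds to 9 h 0 min

9.00 hours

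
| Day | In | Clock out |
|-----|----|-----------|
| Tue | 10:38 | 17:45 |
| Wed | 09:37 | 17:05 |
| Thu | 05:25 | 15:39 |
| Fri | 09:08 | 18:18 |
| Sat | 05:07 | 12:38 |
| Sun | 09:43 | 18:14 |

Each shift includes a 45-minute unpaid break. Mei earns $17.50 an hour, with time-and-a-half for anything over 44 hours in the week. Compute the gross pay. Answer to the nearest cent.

Tue: 10:38–17:45 = 7 h 7 min; less 45 min break → 6 h 22 min
Wed: 09:37–17:05 = 7 h 28 min; less 45 min break → 6 h 43 min
Thu: 05:25–15:39 = 10 h 14 min; less 45 min break → 9 h 29 min
Fri: 09:08–18:18 = 9 h 10 min; less 45 min break → 8 h 25 min
Sat: 05:07–12:38 = 7 h 31 min; less 45 min break → 6 h 46 min
Sun: 09:43–18:14 = 8 h 31 min; less 45 min break → 7 h 46 min
Total worked: 45 h 31 min = 2731 min.
Regular 44 h 0 min = 2640 min at $17.50/h; overtime 1 h 31 min = 91 min at $26.25/h.
Pay = (2640 × $17.50 + 91 × $26.25) ÷ 60 = $809.81.

$809.81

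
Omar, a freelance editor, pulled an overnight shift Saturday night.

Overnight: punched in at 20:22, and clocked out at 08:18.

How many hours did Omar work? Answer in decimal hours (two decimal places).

Overnight: 20:22 → midnight = 3 h 38 min; midnight → 08:18 = 8 h 18 min; span 11 h 56 min

11.93 hours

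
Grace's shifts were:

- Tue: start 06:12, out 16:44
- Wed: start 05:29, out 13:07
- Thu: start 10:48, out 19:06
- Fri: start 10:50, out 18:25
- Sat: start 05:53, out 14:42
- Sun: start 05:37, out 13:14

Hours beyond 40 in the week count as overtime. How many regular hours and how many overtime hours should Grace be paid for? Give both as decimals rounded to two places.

Tue: 06:12–16:44 = 10 h 32 min
Wed: 05:29–13:07 = 7 h 38 min
Thu: 10:48–19:06 = 8 h 18 min
Fri: 10:50–18:25 = 7 h 35 min
Sat: 05:53–14:42 = 8 h 49 min
Sun: 05:37–13:14 = 7 h 37 min
Total worked: 50 h 29 min = 50.48 h.
Threshold 40 h → overtime 10 h 29 min, regular 40 h 0 min.

Regular 40.00 hours, overtime 10.48 hours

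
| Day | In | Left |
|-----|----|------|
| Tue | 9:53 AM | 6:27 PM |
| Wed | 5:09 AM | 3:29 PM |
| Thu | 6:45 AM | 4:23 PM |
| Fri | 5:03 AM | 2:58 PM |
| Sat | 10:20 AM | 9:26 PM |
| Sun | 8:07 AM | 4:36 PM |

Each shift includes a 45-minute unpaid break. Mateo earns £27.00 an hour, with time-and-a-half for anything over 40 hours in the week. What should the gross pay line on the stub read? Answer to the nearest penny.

£1628.10

Tue: 9:53 AM–6:27 PM = 8 h 34 min; less 45 min break → 7 h 49 min
Wed: 5:09 AM–3:29 PM = 10 h 20 min; less 45 min break → 9 h 35 min
Thu: 6:45 AM–4:23 PM = 9 h 38 min; less 45 min break → 8 h 53 min
Fri: 5:03 AM–2:58 PM = 9 h 55 min; less 45 min break → 9 h 10 min
Sat: 10:20 AM–9:26 PM = 11 h 6 min; less 45 min break → 10 h 21 min
Sun: 8:07 AM–4:36 PM = 8 h 29 min; less 45 min break → 7 h 44 min
Total worked: 53 h 32 min = 3212 min.
Regular 40 h 0 min = 2400 min at £27.00/h; overtime 13 h 32 min = 812 min at £40.50/h.
Pay = (2400 × £27.00 + 812 × £40.50) ÷ 60 = £1628.10.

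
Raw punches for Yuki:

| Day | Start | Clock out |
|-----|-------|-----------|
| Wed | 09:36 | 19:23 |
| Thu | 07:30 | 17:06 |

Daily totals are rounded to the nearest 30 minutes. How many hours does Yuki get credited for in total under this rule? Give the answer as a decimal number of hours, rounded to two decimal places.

19.50 hours

Wed: 09:36–19:23 = 9 h 47 min → rounds to 10 h 0 min
Thu: 07:30–17:06 = 9 h 36 min → rounds to 9 h 30 min
Total credited: 19 h 30 min.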